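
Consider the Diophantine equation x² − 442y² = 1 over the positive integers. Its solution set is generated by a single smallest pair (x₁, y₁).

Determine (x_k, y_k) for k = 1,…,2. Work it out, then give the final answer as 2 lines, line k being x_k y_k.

√442 = [21; 42, …], period ℓ=1 (odd) → k=1
i=0: a=21 ⇒ p=21, q=1
i=1: a=42 ⇒ p=883, q=42
fundamental: x₁=883, y₁=42  (since 779689 − 442·1764 = 1)
n=2: (883,42)∘(883,42) = (883·883+442·42·42, 883·42+42·883) = (1559377,74172)

883 42
1559377 74172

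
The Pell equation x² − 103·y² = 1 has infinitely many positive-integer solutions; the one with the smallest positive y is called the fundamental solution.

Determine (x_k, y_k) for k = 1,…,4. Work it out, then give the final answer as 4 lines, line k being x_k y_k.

227528 22419
103537981567 10201900464
47115579739725224 4642436017523565
21440227253936863550977 2112568364380001494176

[10; 6,1,2,1,1,9,1,1,2,1,6,20] for √103; ℓ=12 ⇒ convergent index 11
k=0  a_k=10  p_k/q_k = 10/1
…
k=3  a_k=2  p_k/q_k = 203/20
k=4  a_k=1  p_k/q_k = 274/27
k=5  a_k=1  p_k/q_k = 477/47
k=6  a_k=9  p_k/q_k = 4567/450
k=7  a_k=1  p_k/q_k = 5044/497
k=8  a_k=1  p_k/q_k = 9611/947
…
k=10  a_k=1  p_k/q_k = 33877/3338
k=11  a_k=6  p_k/q_k = 227528/22419
(x₁, y₁) = (227528, 22419);  227528² − 103·22419² = 1 ✓
(x_2, y_2) = (227528·227528 + 103·22419·22419, 227528·22419 + 22419·227528) = (103537981567, 10201900464)
(x_3, y_3) = (227528·103537981567 + 103·22419·10201900464, 227528·10201900464 + 22419·103537981567) = (47115579739725224, 4642436017523565)
(x_4, y_4) = (227528·47115579739725224 + 103·22419·4642436017523565, 227528·4642436017523565 + 22419·47115579739725224) = (21440227253936863550977, 2112568364380001494176)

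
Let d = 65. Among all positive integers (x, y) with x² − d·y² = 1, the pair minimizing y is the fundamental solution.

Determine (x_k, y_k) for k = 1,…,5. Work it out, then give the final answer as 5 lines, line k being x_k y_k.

√65 → a₀=8, period (16); ℓ=1 odd so k=1
i=0: a=8 ⇒ p=8, q=1
i=1: a=16 ⇒ p=129, q=16
fundamental: x₁=129, y₁=16  (since 16641 − 65·256 = 1)
k=2:  x_2 = 129·129+65·16·16 = 33281,  y_2 = 129·16+16·129 = 4128
k=3:  x_3 = 129·33281+65·16·4128 = 8586369,  y_3 = 129·4128+16·33281 = 1065008
k=4:  x_4 = 129·8586369+65·16·1065008 = 2215249921,  y_4 = 129·1065008+16·8586369 = 274767936
k=5:  x_5 = 129·2215249921+65·16·274767936 = 571525893249,  y_5 = 129·274767936+16·2215249921 = 70889062480

129 16
33281 4128
8586369 1065008
2215249921 274767936
571525893249 70889062480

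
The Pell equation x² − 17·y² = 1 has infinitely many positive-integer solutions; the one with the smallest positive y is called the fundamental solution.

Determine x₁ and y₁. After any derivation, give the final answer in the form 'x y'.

33 8

√17 → a₀=4, period (8); ℓ=1 odd so k=1
k=0  a_k=4  p_k/q_k = 4/1
k=1  a_k=8  p_k/q_k = 33/8
fundamental: x₁=33, y₁=8  (since 1089 − 17·64 = 1)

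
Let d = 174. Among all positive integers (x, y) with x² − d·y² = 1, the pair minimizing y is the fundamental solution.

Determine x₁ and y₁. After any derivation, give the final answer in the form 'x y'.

√174 = [13; 5,4,5,26, …], period ℓ=4 (even) → k=3
a_0=13:  p_0=13·1+0=13,  q_0=13·0+1=1
a_1=5:  p_1=5·13+1=66,  q_1=5·1+0=5
a_2=4:  p_2=4·66+13=277,  q_2=4·5+1=21
a_3=5:  p_3=5·277+66=1451,  q_3=5·21+5=110
→ (1451, 110).  Check: 1451²=2105401, 174·110²=2105400, difference 1.

1451 110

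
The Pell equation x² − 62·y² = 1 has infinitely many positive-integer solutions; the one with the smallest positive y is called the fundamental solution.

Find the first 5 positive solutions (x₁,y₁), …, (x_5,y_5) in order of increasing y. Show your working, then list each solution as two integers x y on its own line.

d=62: √d = [7; 1,6,1,14] (ℓ=4, even), read p_3/q_3
step 0: (7, 1)  from 7·(1,0) + (0,1)
step 1: (8, 1)  from 1·(7,1) + (1,0)
step 2: (55, 7)  from 6·(8,1) + (7,1)
step 3: (63, 8)  from 1·(55,7) + (8,1)
→ (63, 8).  Check: 63²=3969, 62·8²=3968, difference 1.
(63+8√62)^2 = 7937 + 1008√62
(63+8√62)^3 = 999999 + 127000√62
(63+8√62)^4 = 125991937 + 16000992√62
(63+8√62)^5 = 15873984063 + 2015997992√62

63 8
7937 1008
999999 127000
125991937 16000992
15873984063 2015997992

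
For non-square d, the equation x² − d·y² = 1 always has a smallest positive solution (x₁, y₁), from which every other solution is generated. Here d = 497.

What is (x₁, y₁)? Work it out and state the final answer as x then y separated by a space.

1201887 53912

[22; 3,2,2,5,6,5,2,2,3,44] for √497; ℓ=10 ⇒ convergent index 9
k=0  a_k=22  p_k/q_k = 22/1
k=1  a_k=3  p_k/q_k = 67/3
k=2  a_k=2  p_k/q_k = 156/7
k=3  a_k=2  p_k/q_k = 379/17
k=4  a_k=5  p_k/q_k = 2051/92
k=5  a_k=6  p_k/q_k = 12685/569
k=6  a_k=5  p_k/q_k = 65476/2937
k=7  a_k=2  p_k/q_k = 143637/6443
k=8  a_k=2  p_k/q_k = 352750/15823
k=9  a_k=3  p_k/q_k = 1201887/53912
→ (1201887, 53912).  Check: 1201887²=1444532360769, 497·53912²=1444532360768, difference 1.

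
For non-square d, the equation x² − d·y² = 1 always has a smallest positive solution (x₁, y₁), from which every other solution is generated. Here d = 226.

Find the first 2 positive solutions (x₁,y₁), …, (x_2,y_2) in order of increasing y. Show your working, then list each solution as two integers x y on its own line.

√226 → a₀=15, period (30); ℓ=1 odd so k=1
step 0: (15, 1)  from 15·(1,0) + (0,1)
step 1: (451, 30)  from 30·(15,1) + (1,0)
fundamental: x₁=451, y₁=30  (since 203401 − 226·900 = 1)
(x_2, y_2) = (451·451 + 226·30·30, 451·30 + 30·451) = (406801, 27060)

451 30
406801 27060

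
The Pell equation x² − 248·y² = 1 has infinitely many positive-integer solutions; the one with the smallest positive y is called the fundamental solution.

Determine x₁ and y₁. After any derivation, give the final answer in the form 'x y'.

63 4

√248 → a₀=15, period (1,2,1,30); ℓ=4 even so k=3
i=0: a=15 ⇒ p=15, q=1
i=1: a=1 ⇒ p=16, q=1
i=2: a=2 ⇒ p=47, q=3
i=3: a=1 ⇒ p=63, q=4
→ (63, 4).  Check: 63²=3969, 248·4²=3968, difference 1.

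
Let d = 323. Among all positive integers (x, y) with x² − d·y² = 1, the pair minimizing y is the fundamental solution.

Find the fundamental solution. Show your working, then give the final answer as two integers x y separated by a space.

√323 = [17; 1,34, …], period ℓ=2 (even) → k=1
k=0  a_k=17  p_k/q_k = 17/1
k=1  a_k=1  p_k/q_k = 18/1
→ (18, 1).  Check: 18²=324, 323·1²=323, difference 1.

18 1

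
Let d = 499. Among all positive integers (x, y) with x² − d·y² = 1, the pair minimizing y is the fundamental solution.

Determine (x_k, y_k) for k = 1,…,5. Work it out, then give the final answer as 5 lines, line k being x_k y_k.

d=499: √d = [22; 2,1,21,1,2,44] (ℓ=6, even), read p_5/q_5
i=0: a=22 ⇒ p=22, q=1
i=1: a=2 ⇒ p=45, q=2
i=2: a=1 ⇒ p=67, q=3
i=3: a=21 ⇒ p=1452, q=65
i=4: a=1 ⇒ p=1519, q=68
i=5: a=2 ⇒ p=4490, q=201
fundamental: x₁=4490, y₁=201  (since 20160100 − 499·40401 = 1)
k=2:  x_2 = 4490·4490+499·201·201 = 40320199,  y_2 = 4490·201+201·4490 = 1804980
k=3:  x_3 = 4490·40320199+499·201·1804980 = 362075382530,  y_3 = 4490·1804980+201·40320199 = 16208720199
k=4:  x_4 = 4490·362075382530+499·201·16208720199 = 3251436894799201,  y_4 = 4490·16208720199+201·362075382530 = 145554305582040
k=5:  x_5 = 4490·3251436894799201+499·201·145554305582040 = 29197902953221442450,  y_5 = 4490·145554305582040+201·3251436894799201 = 1307077647917999001

4490 201
40320199 1804980
362075382530 16208720199
3251436894799201 145554305582040
29197902953221442450 1307077647917999001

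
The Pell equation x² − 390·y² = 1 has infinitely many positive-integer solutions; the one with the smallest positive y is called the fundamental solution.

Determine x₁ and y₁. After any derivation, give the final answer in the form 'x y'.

[19; 1,2,1,38] for √390; ℓ=4 ⇒ convergent index 3
k=0  a_k=19  p_k/q_k = 19/1
…
k=2  a_k=2  p_k/q_k = 59/3
k=3  a_k=1  p_k/q_k = 79/4
(x₁, y₁) = (79, 4);  79² − 390·4² = 1 ✓

79 4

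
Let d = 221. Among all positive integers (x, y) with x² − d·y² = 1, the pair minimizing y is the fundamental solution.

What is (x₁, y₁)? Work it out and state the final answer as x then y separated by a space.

[14; 1,6,2,6,1,28] for √221; ℓ=6 ⇒ convergent index 5
i=0: a=14 ⇒ p=14, q=1
…
i=2: a=6 ⇒ p=104, q=7
i=3: a=2 ⇒ p=223, q=15
i=4: a=6 ⇒ p=1442, q=97
i=5: a=1 ⇒ p=1665, q=112
→ (1665, 112).  Check: 1665²=2772225, 221·112²=2772224, difference 1.

1665 112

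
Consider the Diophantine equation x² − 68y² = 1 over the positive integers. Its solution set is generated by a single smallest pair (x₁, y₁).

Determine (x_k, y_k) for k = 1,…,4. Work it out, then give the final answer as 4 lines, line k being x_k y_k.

33 4
2177 264
143649 17420
9478657 1149456

[8; 4,16] for √68; ℓ=2 ⇒ convergent index 1
k=0  a_k=8  p_k/q_k = 8/1
k=1  a_k=4  p_k/q_k = 33/4
(x₁, y₁) = (33, 4);  33² − 68·4² = 1 ✓
(33+4√68)^2 = 2177 + 264√68
(33+4√68)^3 = 143649 + 17420√68
(33+4√68)^4 = 9478657 + 1149456√68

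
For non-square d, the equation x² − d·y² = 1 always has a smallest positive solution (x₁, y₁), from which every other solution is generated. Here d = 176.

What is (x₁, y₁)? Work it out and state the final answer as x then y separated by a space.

√176 = [13; 3,1,3,26, …], period ℓ=4 (even) → k=3
step 0: (13, 1)  from 13·(1,0) + (0,1)
…
step 2: (53, 4)  from 1·(40,3) + (13,1)
step 3: (199, 15)  from 3·(53,4) + (40,3)
fundamental: x₁=199, y₁=15  (since 39601 − 176·225 = 1)

199 15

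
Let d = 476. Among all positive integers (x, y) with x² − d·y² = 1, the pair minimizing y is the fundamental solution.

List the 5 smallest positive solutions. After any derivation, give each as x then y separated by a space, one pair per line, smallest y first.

[21; 1,4,2,10,2,4,1,42] for √476; ℓ=8 ⇒ convergent index 7
k=0  a_k=21  p_k/q_k = 21/1
k=1  a_k=1  p_k/q_k = 22/1
…
k=6  a_k=4  p_k/q_k = 23541/1079
k=7  a_k=1  p_k/q_k = 28799/1320
(x₁, y₁) = (28799, 1320);  28799² − 476·1320² = 1 ✓
(28799+1320√476)^2 = 1658764801 + 76029360√476
(28799+1320√476)^3 = 95541534979199 + 4379139075960√476
(28799+1320√476)^4 = 5503001330073139201 + 252229652421114720√476
(28799+1320√476)^5 = 316961870514011136719999 + 14527923515772226566600√476

28799 1320
1658764801 76029360
95541534979199 4379139075960
5503001330073139201 252229652421114720
316961870514011136719999 14527923515772226566600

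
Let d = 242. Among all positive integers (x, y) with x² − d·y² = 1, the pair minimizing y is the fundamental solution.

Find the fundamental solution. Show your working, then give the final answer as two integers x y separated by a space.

√242 → a₀=15, period (1,1,3,1,14,1,3,1,1,30); ℓ=10 even so k=9
a_0=15:  p_0=15·1+0=15,  q_0=15·0+1=1
a_1=1:  p_1=1·15+1=16,  q_1=1·1+0=1
a_2=1:  p_2=1·16+15=31,  q_2=1·1+1=2
a_3=3:  p_3=3·31+16=109,  q_3=3·2+1=7
…
a_6=1:  p_6=1·2069+140=2209,  q_6=1·133+9=142
…
a_8=1:  p_8=1·8696+2209=10905,  q_8=1·559+142=701
a_9=1:  p_9=1·10905+8696=19601,  q_9=1·701+559=1260
(x₁, y₁) = (19601, 1260);  19601² − 242·1260² = 1 ✓

19601 1260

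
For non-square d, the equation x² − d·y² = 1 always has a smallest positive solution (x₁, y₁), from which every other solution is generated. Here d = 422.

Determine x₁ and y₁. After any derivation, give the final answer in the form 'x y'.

√422 = [20; 1,1,5,2,1,…,1,1,40, …], period ℓ=14 (even) → k=13
step 0: (20, 1)  from 20·(1,0) + (0,1)
step 1: (21, 1)  from 1·(20,1) + (1,0)
…
step 3: (226, 11)  from 5·(41,2) + (21,1)
step 4: (493, 24)  from 2·(226,11) + (41,2)
step 5: (719, 35)  from 1·(493,24) + (226,11)
…
step 7: (53719, 2615)  from 20·(2650,129) + (719,35)
step 8: (163807, 7974)  from 3·(53719,2615) + (2650,129)
…
step 10: (598859, 29152)  from 2·(217526,10589) + (163807,7974)
step 11: (3211821, 156349)  from 5·(598859,29152) + (217526,10589)
step 12: (3810680, 185501)  from 1·(3211821,156349) + (598859,29152)
step 13: (7022501, 341850)  from 1·(3810680,185501) + (3211821,156349)
→ (7022501, 341850).  Check: 7022501²=49315520295001, 422·341850²=49315520295000, difference 1.

7022501 341850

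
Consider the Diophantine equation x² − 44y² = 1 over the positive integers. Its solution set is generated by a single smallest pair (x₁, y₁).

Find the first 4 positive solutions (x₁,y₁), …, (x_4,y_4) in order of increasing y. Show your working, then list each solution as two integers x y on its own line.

199 30
79201 11940
31521799 4752090
12545596801 1891319880

√44 = [6; 1,1,1,2,1,1,1,12, …], period ℓ=8 (even) → k=7
a_0=6:  p_0=6·1+0=6,  q_0=6·0+1=1
a_1=1:  p_1=1·6+1=7,  q_1=1·1+0=1
a_2=1:  p_2=1·7+6=13,  q_2=1·1+1=2
a_3=1:  p_3=1·13+7=20,  q_3=1·2+1=3
a_4=2:  p_4=2·20+13=53,  q_4=2·3+2=8
a_5=1:  p_5=1·53+20=73,  q_5=1·8+3=11
a_6=1:  p_6=1·73+53=126,  q_6=1·11+8=19
a_7=1:  p_7=1·126+73=199,  q_7=1·19+11=30
fundamental: x₁=199, y₁=30  (since 39601 − 44·900 = 1)
(199+30√44)^2 = 79201 + 11940√44
(199+30√44)^3 = 31521799 + 4752090√44
(199+30√44)^4 = 12545596801 + 1891319880√44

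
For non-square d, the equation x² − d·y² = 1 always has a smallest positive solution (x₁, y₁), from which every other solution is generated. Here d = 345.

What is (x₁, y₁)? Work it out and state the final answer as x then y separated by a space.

6761 364

√345 → a₀=18, period (1,1,2,1,6,1,2,1,1,36); ℓ=10 even so k=9
k=0  a_k=18  p_k/q_k = 18/1
…
k=5  a_k=6  p_k/q_k = 873/47
k=6  a_k=1  p_k/q_k = 1003/54
k=7  a_k=2  p_k/q_k = 2879/155
k=8  a_k=1  p_k/q_k = 3882/209
k=9  a_k=1  p_k/q_k = 6761/364
fundamental: x₁=6761, y₁=364  (since 45711121 − 345·132496 = 1)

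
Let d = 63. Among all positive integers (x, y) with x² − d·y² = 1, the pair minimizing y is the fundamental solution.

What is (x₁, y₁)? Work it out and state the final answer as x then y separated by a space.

√63 = [7; 1,14, …], period ℓ=2 (even) → k=1
step 0: (7, 1)  from 7·(1,0) + (0,1)
step 1: (8, 1)  from 1·(7,1) + (1,0)
→ (8, 1).  Check: 8²=64, 63·1²=63, difference 1.

8 1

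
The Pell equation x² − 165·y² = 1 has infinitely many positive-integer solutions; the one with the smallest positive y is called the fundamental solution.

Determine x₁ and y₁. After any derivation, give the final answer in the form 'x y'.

[12; 1,5,2,5,1,24] for √165; ℓ=6 ⇒ convergent index 5
k=0  a_k=12  p_k/q_k = 12/1
…
k=2  a_k=5  p_k/q_k = 77/6
k=3  a_k=2  p_k/q_k = 167/13
k=4  a_k=5  p_k/q_k = 912/71
k=5  a_k=1  p_k/q_k = 1079/84
fundamental: x₁=1079, y₁=84  (since 1164241 − 165·7056 = 1)

1079 84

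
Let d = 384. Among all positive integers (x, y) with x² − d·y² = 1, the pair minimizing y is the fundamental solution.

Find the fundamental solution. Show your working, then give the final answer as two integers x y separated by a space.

[19; 1,1,2,9,2,1,1,38] for √384; ℓ=8 ⇒ convergent index 7
i=0: a=19 ⇒ p=19, q=1
…
i=3: a=2 ⇒ p=98, q=5
…
i=5: a=2 ⇒ p=1940, q=99
i=6: a=1 ⇒ p=2861, q=146
i=7: a=1 ⇒ p=4801, q=245
(x₁, y₁) = (4801, 245);  4801² − 384·245² = 1 ✓

4801 245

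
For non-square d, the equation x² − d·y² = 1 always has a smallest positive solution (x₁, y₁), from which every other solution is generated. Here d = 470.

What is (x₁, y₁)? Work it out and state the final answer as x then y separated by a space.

1691 78

[21; 1,2,8,2,1,42] for √470; ℓ=6 ⇒ convergent index 5
i=0: a=21 ⇒ p=21, q=1
…
i=2: a=2 ⇒ p=65, q=3
…
i=4: a=2 ⇒ p=1149, q=53
i=5: a=1 ⇒ p=1691, q=78
(x₁, y₁) = (1691, 78);  1691² − 470·78² = 1 ✓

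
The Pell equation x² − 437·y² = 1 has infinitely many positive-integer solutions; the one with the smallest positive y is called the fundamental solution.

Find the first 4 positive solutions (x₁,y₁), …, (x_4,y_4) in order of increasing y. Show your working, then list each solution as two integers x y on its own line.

√437 = [20; 1,9,2,9,1,40, …], period ℓ=6 (even) → k=5
step 0: (20, 1)  from 20·(1,0) + (0,1)
…
step 2: (209, 10)  from 9·(21,1) + (20,1)
step 3: (439, 21)  from 2·(209,10) + (21,1)
step 4: (4160, 199)  from 9·(439,21) + (209,10)
step 5: (4599, 220)  from 1·(4160,199) + (439,21)
fundamental: x₁=4599, y₁=220  (since 21150801 − 437·48400 = 1)
(x_2, y_2) = (4599·4599 + 437·220·220, 4599·220 + 220·4599) = (42301601, 2023560)
(x_3, y_3) = (4599·42301601 + 437·220·2023560, 4599·2023560 + 220·42301601) = (389090121399, 18612704660)
(x_4, y_4) = (4599·389090121399 + 437·220·18612704660, 4599·18612704660 + 220·389090121399) = (3578850894326401, 171199655439120)

4599 220
42301601 2023560
389090121399 18612704660
3578850894326401 171199655439120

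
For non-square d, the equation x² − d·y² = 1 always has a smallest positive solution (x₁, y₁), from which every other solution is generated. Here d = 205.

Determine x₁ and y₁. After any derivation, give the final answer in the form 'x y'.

39689 2772

√205 → a₀=14, period (3,6,1,4,1,6,3,28); ℓ=8 even so k=7
k=0  a_k=14  p_k/q_k = 14/1
k=1  a_k=3  p_k/q_k = 43/3
k=2  a_k=6  p_k/q_k = 272/19
k=3  a_k=1  p_k/q_k = 315/22
k=4  a_k=4  p_k/q_k = 1532/107
k=5  a_k=1  p_k/q_k = 1847/129
k=6  a_k=6  p_k/q_k = 12614/881
k=7  a_k=3  p_k/q_k = 39689/2772
(x₁, y₁) = (39689, 2772);  39689² − 205·2772² = 1 ✓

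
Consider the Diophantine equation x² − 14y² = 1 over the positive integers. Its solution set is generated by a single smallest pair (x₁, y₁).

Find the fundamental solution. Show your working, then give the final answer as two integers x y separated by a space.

15 4

d=14: √d = [3; 1,2,1,6] (ℓ=4, even), read p_3/q_3
a_0=3:  p_0=3·1+0=3,  q_0=3·0+1=1
…
a_2=2:  p_2=2·4+3=11,  q_2=2·1+1=3
a_3=1:  p_3=1·11+4=15,  q_3=1·3+1=4
fundamental: x₁=15, y₁=4  (since 225 − 14·16 = 1)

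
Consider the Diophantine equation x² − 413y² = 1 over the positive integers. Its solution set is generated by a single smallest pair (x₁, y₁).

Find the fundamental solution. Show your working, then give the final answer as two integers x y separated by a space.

113399 5580

d=413: √d = [20; 3,9,1,4,1,9,3,40] (ℓ=8, even), read p_7/q_7
a_0=20:  p_0=20·1+0=20,  q_0=20·0+1=1
…
a_2=9:  p_2=9·61+20=569,  q_2=9·3+1=28
…
a_4=4:  p_4=4·630+569=3089,  q_4=4·31+28=152
…
a_6=9:  p_6=9·3719+3089=36560,  q_6=9·183+152=1799
a_7=3:  p_7=3·36560+3719=113399,  q_7=3·1799+183=5580
fundamental: x₁=113399, y₁=5580  (since 12859333201 − 413·31136400 = 1)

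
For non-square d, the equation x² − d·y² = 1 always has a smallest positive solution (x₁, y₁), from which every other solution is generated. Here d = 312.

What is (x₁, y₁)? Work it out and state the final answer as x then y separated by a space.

53 3

[17; 1,1,1,34] for √312; ℓ=4 ⇒ convergent index 3
i=0: a=17 ⇒ p=17, q=1
…
i=2: a=1 ⇒ p=35, q=2
i=3: a=1 ⇒ p=53, q=3
fundamental: x₁=53, y₁=3  (since 2809 − 312·9 = 1)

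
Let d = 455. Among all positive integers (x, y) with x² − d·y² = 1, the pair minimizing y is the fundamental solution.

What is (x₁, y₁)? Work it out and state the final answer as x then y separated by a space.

d=455: √d = [21; 3,42] (ℓ=2, even), read p_1/q_1
a_0=21:  p_0=21·1+0=21,  q_0=21·0+1=1
a_1=3:  p_1=3·21+1=64,  q_1=3·1+0=3
→ (64, 3).  Check: 64²=4096, 455·3²=4095, difference 1.

64 3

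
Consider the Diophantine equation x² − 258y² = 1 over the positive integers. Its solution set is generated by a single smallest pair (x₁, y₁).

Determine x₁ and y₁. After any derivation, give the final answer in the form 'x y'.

√258 → a₀=16, period (16,32); ℓ=2 even so k=1
step 0: (16, 1)  from 16·(1,0) + (0,1)
step 1: (257, 16)  from 16·(16,1) + (1,0)
(x₁, y₁) = (257, 16);  257² − 258·16² = 1 ✓

257 16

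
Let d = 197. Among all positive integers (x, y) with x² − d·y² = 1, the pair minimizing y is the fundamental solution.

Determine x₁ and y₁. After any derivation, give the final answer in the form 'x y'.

393 28

√197 = [14; 28, …], period ℓ=1 (odd) → k=1
i=0: a=14 ⇒ p=14, q=1
i=1: a=28 ⇒ p=393, q=28
(x₁, y₁) = (393, 28);  393² − 197·28² = 1 ✓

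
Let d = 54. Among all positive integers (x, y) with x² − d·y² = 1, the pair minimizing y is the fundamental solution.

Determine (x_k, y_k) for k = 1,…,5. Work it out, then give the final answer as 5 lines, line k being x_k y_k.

485 66
470449 64020
456335045 62099334
442644523201 60236289960
429364731169925 58429139161866

[7; 2,1,6,1,2,14] for √54; ℓ=6 ⇒ convergent index 5
a_0=7:  p_0=7·1+0=7,  q_0=7·0+1=1
…
a_3=6:  p_3=6·22+15=147,  q_3=6·3+2=20
a_4=1:  p_4=1·147+22=169,  q_4=1·20+3=23
a_5=2:  p_5=2·169+147=485,  q_5=2·23+20=66
→ (485, 66).  Check: 485²=235225, 54·66²=235224, difference 1.
(485+66√54)^2 = 470449 + 64020√54
(485+66√54)^3 = 456335045 + 62099334√54
(485+66√54)^4 = 442644523201 + 60236289960√54
(485+66√54)^5 = 429364731169925 + 58429139161866√54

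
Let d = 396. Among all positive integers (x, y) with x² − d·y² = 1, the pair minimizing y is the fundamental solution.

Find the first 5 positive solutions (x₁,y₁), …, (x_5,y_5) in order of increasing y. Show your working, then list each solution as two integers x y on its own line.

199 10
79201 3980
31521799 1584030
12545596801 630439960
4993116004999 250913520050

√396 = [19; 1,8,1,38, …], period ℓ=4 (even) → k=3
a_0=19:  p_0=19·1+0=19,  q_0=19·0+1=1
a_1=1:  p_1=1·19+1=20,  q_1=1·1+0=1
a_2=8:  p_2=8·20+19=179,  q_2=8·1+1=9
a_3=1:  p_3=1·179+20=199,  q_3=1·9+1=10
fundamental: x₁=199, y₁=10  (since 39601 − 396·100 = 1)
(x_2, y_2) = (199·199 + 396·10·10, 199·10 + 10·199) = (79201, 3980)
(x_3, y_3) = (199·79201 + 396·10·3980, 199·3980 + 10·79201) = (31521799, 1584030)
(x_4, y_4) = (199·31521799 + 396·10·1584030, 199·1584030 + 10·31521799) = (12545596801, 630439960)
(x_5, y_5) = (199·12545596801 + 396·10·630439960, 199·630439960 + 10·12545596801) = (4993116004999, 250913520050)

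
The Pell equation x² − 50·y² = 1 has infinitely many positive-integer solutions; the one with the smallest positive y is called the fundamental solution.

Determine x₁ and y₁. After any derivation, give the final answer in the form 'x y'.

99 14

√50 → a₀=7, period (14); ℓ=1 odd so k=1
i=0: a=7 ⇒ p=7, q=1
i=1: a=14 ⇒ p=99, q=14
fundamental: x₁=99, y₁=14  (since 9801 − 50·196 = 1)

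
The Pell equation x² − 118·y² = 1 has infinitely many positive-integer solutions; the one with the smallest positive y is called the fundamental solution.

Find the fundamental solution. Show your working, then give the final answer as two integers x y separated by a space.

306917 28254

d=118: √d = [10; 1,6,3,2,10,2,3,6,1,20] (ℓ=10, even), read p_9/q_9
k=0  a_k=10  p_k/q_k = 10/1
k=1  a_k=1  p_k/q_k = 11/1
…
k=5  a_k=10  p_k/q_k = 5779/532
k=6  a_k=2  p_k/q_k = 12112/1115
…
k=8  a_k=6  p_k/q_k = 264802/24377
k=9  a_k=1  p_k/q_k = 306917/28254
→ (306917, 28254).  Check: 306917²=94198044889, 118·28254²=94198044888, difference 1.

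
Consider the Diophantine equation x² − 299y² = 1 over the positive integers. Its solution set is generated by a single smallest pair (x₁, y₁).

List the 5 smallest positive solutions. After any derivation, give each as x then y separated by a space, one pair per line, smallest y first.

[17; 3,2,3,34] for √299; ℓ=4 ⇒ convergent index 3
step 0: (17, 1)  from 17·(1,0) + (0,1)
step 1: (52, 3)  from 3·(17,1) + (1,0)
step 2: (121, 7)  from 2·(52,3) + (17,1)
step 3: (415, 24)  from 3·(121,7) + (52,3)
→ (415, 24).  Check: 415²=172225, 299·24²=172224, difference 1.
k=2:  x_2 = 415·415+299·24·24 = 344449,  y_2 = 415·24+24·415 = 19920
k=3:  x_3 = 415·344449+299·24·19920 = 285892255,  y_3 = 415·19920+24·344449 = 16533576
k=4:  x_4 = 415·285892255+299·24·16533576 = 237290227201,  y_4 = 415·16533576+24·285892255 = 13722848160
k=5:  x_5 = 415·237290227201+299·24·13722848160 = 196950602684575,  y_5 = 415·13722848160+24·237290227201 = 11389947439224

415 24
344449 19920
285892255 16533576
237290227201 13722848160
196950602684575 11389947439224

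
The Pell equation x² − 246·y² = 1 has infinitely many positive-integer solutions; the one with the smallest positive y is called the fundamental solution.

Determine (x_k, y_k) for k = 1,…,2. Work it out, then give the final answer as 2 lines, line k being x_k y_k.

√246 = [15; 1,2,5,1,14,1,5,2,1,30, …], period ℓ=10 (even) → k=9
step 0: (15, 1)  from 15·(1,0) + (0,1)
step 1: (16, 1)  from 1·(15,1) + (1,0)
…
step 4: (298, 19)  from 1·(251,16) + (47,3)
step 5: (4423, 282)  from 14·(298,19) + (251,16)
…
step 8: (60777, 3875)  from 2·(28028,1787) + (4721,301)
step 9: (88805, 5662)  from 1·(60777,3875) + (28028,1787)
→ (88805, 5662).  Check: 88805²=7886328025, 246·5662²=7886328024, difference 1.
n=2: (88805,5662)∘(88805,5662) = (88805·88805+246·5662·5662, 88805·5662+5662·88805) = (15772656049,1005627820)

88805 5662
15772656049 1005627820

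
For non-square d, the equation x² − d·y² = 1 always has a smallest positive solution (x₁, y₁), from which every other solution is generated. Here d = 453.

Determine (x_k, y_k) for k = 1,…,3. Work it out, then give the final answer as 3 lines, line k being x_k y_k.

√453 → a₀=21, period (3,1,1,10,14,10,1,1,3,42); ℓ=10 even so k=9
i=0: a=21 ⇒ p=21, q=1
i=1: a=3 ⇒ p=64, q=3
i=2: a=1 ⇒ p=85, q=4
i=3: a=1 ⇒ p=149, q=7
i=4: a=10 ⇒ p=1575, q=74
i=5: a=14 ⇒ p=22199, q=1043
i=6: a=10 ⇒ p=223565, q=10504
i=7: a=1 ⇒ p=245764, q=11547
i=8: a=1 ⇒ p=469329, q=22051
i=9: a=3 ⇒ p=1653751, q=77700
fundamental: x₁=1653751, y₁=77700  (since 2734892370001 − 453·6037290000 = 1)
(x_2, y_2) = (1653751·1653751 + 453·77700·77700, 1653751·77700 + 77700·1653751) = (5469784740001, 256992905400)
(x_3, y_3) = (1653751·5469784740001 + 453·77700·256992905400, 1653751·256992905400 + 77700·5469784740001) = (18091323967121133751, 850004548596233100)

1653751 77700
5469784740001 256992905400
18091323967121133751 850004548596233100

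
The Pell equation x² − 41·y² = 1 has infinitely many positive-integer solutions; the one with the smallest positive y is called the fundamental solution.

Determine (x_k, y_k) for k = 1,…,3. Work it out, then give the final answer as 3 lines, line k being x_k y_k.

2049 320
8396801 1311360
34410088449 5373952960

d=41: √d = [6; 2,2,12] (ℓ=3, odd), read p_5/q_5
i=0: a=6 ⇒ p=6, q=1
…
i=2: a=2 ⇒ p=32, q=5
i=3: a=12 ⇒ p=397, q=62
i=4: a=2 ⇒ p=826, q=129
i=5: a=2 ⇒ p=2049, q=320
→ (2049, 320).  Check: 2049²=4198401, 41·320²=4198400, difference 1.
(2049+320√41)^2 = 8396801 + 1311360√41
(2049+320√41)^3 = 34410088449 + 5373952960√41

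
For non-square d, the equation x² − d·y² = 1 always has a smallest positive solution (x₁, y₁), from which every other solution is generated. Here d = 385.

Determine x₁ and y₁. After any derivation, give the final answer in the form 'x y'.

√385 = [19; 1,1,1,1,1,…,1,1,38, …], period ℓ=16 (even) → k=15
a_0=19:  p_0=19·1+0=19,  q_0=19·0+1=1
a_1=1:  p_1=1·19+1=20,  q_1=1·1+0=1
…
a_3=1:  p_3=1·39+20=59,  q_3=1·2+1=3
…
a_7=1:  p_7=1·569+157=726,  q_7=1·29+8=37
a_8=2:  p_8=2·726+569=2021,  q_8=2·37+29=103
a_9=1:  p_9=1·2021+726=2747,  q_9=1·103+37=140
a_10=3:  p_10=3·2747+2021=10262,  q_10=3·140+103=523
a_11=1:  p_11=1·10262+2747=13009,  q_11=1·523+140=663
…
a_13=1:  p_13=1·23271+13009=36280,  q_13=1·1186+663=1849
a_14=1:  p_14=1·36280+23271=59551,  q_14=1·1849+1186=3035
a_15=1:  p_15=1·59551+36280=95831,  q_15=1·3035+1849=4884
(x₁, y₁) = (95831, 4884);  95831² − 385·4884² = 1 ✓

95831 4884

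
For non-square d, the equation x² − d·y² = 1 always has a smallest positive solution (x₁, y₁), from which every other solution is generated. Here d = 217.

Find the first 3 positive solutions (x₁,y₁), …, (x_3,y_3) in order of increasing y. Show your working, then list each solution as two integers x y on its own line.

3844063 260952
29553640695937 2006231855952
227212113429087499999 15424163293772565000

d=217: √d = [14; 1,2,1,2,1,…,2,1,28] (ℓ=16, even), read p_15/q_15
k=0  a_k=14  p_k/q_k = 14/1
k=1  a_k=1  p_k/q_k = 15/1
…
k=5  a_k=1  p_k/q_k = 221/15
…
k=7  a_k=9  p_k/q_k = 3668/249
k=8  a_k=4  p_k/q_k = 15055/1022
…
k=10  a_k=1  p_k/q_k = 154218/10469
k=11  a_k=1  p_k/q_k = 293381/19916
k=12  a_k=2  p_k/q_k = 740980/50301
…
k=14  a_k=2  p_k/q_k = 2809702/190735
k=15  a_k=1  p_k/q_k = 3844063/260952
→ (3844063, 260952).  Check: 3844063²=14776820347969, 217·260952²=14776820347968, difference 1.
(3844063+260952√217)^2 = 29553640695937 + 2006231855952√217
(3844063+260952√217)^3 = 227212113429087499999 + 15424163293772565000√217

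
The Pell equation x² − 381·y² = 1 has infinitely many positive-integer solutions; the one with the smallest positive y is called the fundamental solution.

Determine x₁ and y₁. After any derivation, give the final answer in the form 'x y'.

1015 52

√381 = [19; 1,1,12,1,1,38, …], period ℓ=6 (even) → k=5
step 0: (19, 1)  from 19·(1,0) + (0,1)
…
step 4: (527, 27)  from 1·(488,25) + (39,2)
step 5: (1015, 52)  from 1·(527,27) + (488,25)
→ (1015, 52).  Check: 1015²=1030225, 381·52²=1030224, difference 1.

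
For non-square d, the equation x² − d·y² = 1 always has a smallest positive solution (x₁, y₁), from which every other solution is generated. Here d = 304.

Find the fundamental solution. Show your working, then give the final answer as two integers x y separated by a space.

57799 3315

d=304: √d = [17; 2,3,2,1,1,1,1,1,2,3,2,34] (ℓ=12, even), read p_11/q_11
i=0: a=17 ⇒ p=17, q=1
…
i=5: a=1 ⇒ p=680, q=39
…
i=9: a=2 ⇒ p=7445, q=427
i=10: a=3 ⇒ p=25177, q=1444
i=11: a=2 ⇒ p=57799, q=3315
→ (57799, 3315).  Check: 57799²=3340724401, 304·3315²=3340724400, difference 1.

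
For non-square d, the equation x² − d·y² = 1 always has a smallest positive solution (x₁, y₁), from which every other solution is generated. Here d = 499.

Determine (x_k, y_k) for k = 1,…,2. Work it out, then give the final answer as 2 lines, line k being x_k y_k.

4490 201
40320199 1804980

√499 → a₀=22, period (2,1,21,1,2,44); ℓ=6 even so k=5
a_0=22:  p_0=22·1+0=22,  q_0=22·0+1=1
a_1=2:  p_1=2·22+1=45,  q_1=2·1+0=2
…
a_3=21:  p_3=21·67+45=1452,  q_3=21·3+2=65
a_4=1:  p_4=1·1452+67=1519,  q_4=1·65+3=68
a_5=2:  p_5=2·1519+1452=4490,  q_5=2·68+65=201
(x₁, y₁) = (4490, 201);  4490² − 499·201² = 1 ✓
(4490+201√499)^2 = 40320199 + 1804980√499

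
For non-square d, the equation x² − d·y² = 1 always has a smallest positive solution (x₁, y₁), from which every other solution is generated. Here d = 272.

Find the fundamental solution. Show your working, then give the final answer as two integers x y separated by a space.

√272 = [16; 2,32, …], period ℓ=2 (even) → k=1
i=0: a=16 ⇒ p=16, q=1
i=1: a=2 ⇒ p=33, q=2
(x₁, y₁) = (33, 2);  33² − 272·2² = 1 ✓

33 2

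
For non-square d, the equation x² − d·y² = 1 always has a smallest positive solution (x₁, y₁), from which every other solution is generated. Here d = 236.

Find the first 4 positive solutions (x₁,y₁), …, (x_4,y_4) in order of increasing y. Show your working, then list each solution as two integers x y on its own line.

[15; 2,1,3,5,1,6,1,5,3,1,2,30] for √236; ℓ=12 ⇒ convergent index 11
k=0  a_k=15  p_k/q_k = 15/1
k=1  a_k=2  p_k/q_k = 31/2
k=2  a_k=1  p_k/q_k = 46/3
k=3  a_k=3  p_k/q_k = 169/11
k=4  a_k=5  p_k/q_k = 891/58
k=5  a_k=1  p_k/q_k = 1060/69
k=6  a_k=6  p_k/q_k = 7251/472
k=7  a_k=1  p_k/q_k = 8311/541
k=8  a_k=5  p_k/q_k = 48806/3177
k=9  a_k=3  p_k/q_k = 154729/10072
k=10  a_k=1  p_k/q_k = 203535/13249
k=11  a_k=2  p_k/q_k = 561799/36570
(x₁, y₁) = (561799, 36570);  561799² − 236·36570² = 1 ✓
(x_2, y_2) = (561799·561799 + 236·36570·36570, 561799·36570 + 36570·561799) = (631236232801, 41089978860)
(x_3, y_3) = (561799·631236232801 + 236·36570·41089978860, 561799·41089978860 + 36570·631236232801) = (709255768702176199, 46168618067101710)
(x_4, y_4) = (561799·709255768702176199 + 236·36570·46168618067101710, 561799·46168618067101710 + 36570·709255768702176199) = (796918363201596536611201, 51874966922918257173720)

561799 36570
631236232801 41089978860
709255768702176199 46168618067101710
796918363201596536611201 51874966922918257173720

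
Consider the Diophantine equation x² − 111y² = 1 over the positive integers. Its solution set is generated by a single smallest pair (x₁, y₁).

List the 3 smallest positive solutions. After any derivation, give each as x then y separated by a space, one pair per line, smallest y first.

[10; 1,1,6,1,1,20] for √111; ℓ=6 ⇒ convergent index 5
a_0=10:  p_0=10·1+0=10,  q_0=10·0+1=1
a_1=1:  p_1=1·10+1=11,  q_1=1·1+0=1
a_2=1:  p_2=1·11+10=21,  q_2=1·1+1=2
…
a_4=1:  p_4=1·137+21=158,  q_4=1·13+2=15
a_5=1:  p_5=1·158+137=295,  q_5=1·15+13=28
→ (295, 28).  Check: 295²=87025, 111·28²=87024, difference 1.
n=2: (295,28)∘(295,28) = (295·295+111·28·28, 295·28+28·295) = (174049,16520)
n=3: (174049,16520)∘(295,28) = (295·174049+111·28·16520, 295·16520+28·174049) = (102688615,9746772)

295 28
174049 16520
102688615 9746772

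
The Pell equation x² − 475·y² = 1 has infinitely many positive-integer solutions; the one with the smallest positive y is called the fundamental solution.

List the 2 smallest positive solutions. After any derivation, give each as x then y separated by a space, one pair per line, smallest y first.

57799 2652
6681448801 306565896

d=475: √d = [21; 1,3,1,6,2,6,1,3,1,42] (ℓ=10, even), read p_9/q_9
k=0  a_k=21  p_k/q_k = 21/1
…
k=2  a_k=3  p_k/q_k = 87/4
k=3  a_k=1  p_k/q_k = 109/5
…
k=5  a_k=2  p_k/q_k = 1591/73
…
k=7  a_k=1  p_k/q_k = 11878/545
k=8  a_k=3  p_k/q_k = 45921/2107
k=9  a_k=1  p_k/q_k = 57799/2652
fundamental: x₁=57799, y₁=2652  (since 3340724401 − 475·7033104 = 1)
(57799+2652√475)^2 = 6681448801 + 306565896√475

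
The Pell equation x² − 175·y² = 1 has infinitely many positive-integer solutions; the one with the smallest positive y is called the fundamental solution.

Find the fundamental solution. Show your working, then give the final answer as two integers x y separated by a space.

2024 153

d=175: √d = [13; 4,2,1,2,4,26] (ℓ=6, even), read p_5/q_5
k=0  a_k=13  p_k/q_k = 13/1
…
k=2  a_k=2  p_k/q_k = 119/9
…
k=4  a_k=2  p_k/q_k = 463/35
k=5  a_k=4  p_k/q_k = 2024/153
fundamental: x₁=2024, y₁=153  (since 4096576 − 175·23409 = 1)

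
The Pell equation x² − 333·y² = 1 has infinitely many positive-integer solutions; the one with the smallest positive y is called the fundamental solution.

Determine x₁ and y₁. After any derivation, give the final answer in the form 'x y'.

d=333: √d = [18; 4,36] (ℓ=2, even), read p_1/q_1
step 0: (18, 1)  from 18·(1,0) + (0,1)
step 1: (73, 4)  from 4·(18,1) + (1,0)
(x₁, y₁) = (73, 4);  73² − 333·4² = 1 ✓

73 4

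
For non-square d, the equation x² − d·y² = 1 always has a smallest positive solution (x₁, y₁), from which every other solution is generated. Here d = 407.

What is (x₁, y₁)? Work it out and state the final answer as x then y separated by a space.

d=407: √d = [20; 5,1,2,1,5,40] (ℓ=6, even), read p_5/q_5
a_0=20:  p_0=20·1+0=20,  q_0=20·0+1=1
a_1=5:  p_1=5·20+1=101,  q_1=5·1+0=5
a_2=1:  p_2=1·101+20=121,  q_2=1·5+1=6
a_3=2:  p_3=2·121+101=343,  q_3=2·6+5=17
a_4=1:  p_4=1·343+121=464,  q_4=1·17+6=23
a_5=5:  p_5=5·464+343=2663,  q_5=5·23+17=132
fundamental: x₁=2663, y₁=132  (since 7091569 − 407·17424 = 1)

2663 132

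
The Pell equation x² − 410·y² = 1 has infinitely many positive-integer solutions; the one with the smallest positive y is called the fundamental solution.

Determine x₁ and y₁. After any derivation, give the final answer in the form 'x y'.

[20; 4,40] for √410; ℓ=2 ⇒ convergent index 1
i=0: a=20 ⇒ p=20, q=1
i=1: a=4 ⇒ p=81, q=4
fundamental: x₁=81, y₁=4  (since 6561 − 410·16 = 1)

81 4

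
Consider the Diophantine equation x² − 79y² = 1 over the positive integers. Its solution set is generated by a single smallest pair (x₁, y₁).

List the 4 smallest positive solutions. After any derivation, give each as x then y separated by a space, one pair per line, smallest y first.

80 9
12799 1440
2047760 230391
327628801 36861120

d=79: √d = [8; 1,7,1,16] (ℓ=4, even), read p_3/q_3
k=0  a_k=8  p_k/q_k = 8/1
…
k=2  a_k=7  p_k/q_k = 71/8
k=3  a_k=1  p_k/q_k = 80/9
(x₁, y₁) = (80, 9);  80² − 79·9² = 1 ✓
(80+9√79)^2 = 12799 + 1440√79
(80+9√79)^3 = 2047760 + 230391√79
(80+9√79)^4 = 327628801 + 36861120√79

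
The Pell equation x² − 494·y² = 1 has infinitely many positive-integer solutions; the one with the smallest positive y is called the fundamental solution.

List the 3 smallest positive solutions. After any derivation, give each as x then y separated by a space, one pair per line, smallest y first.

√494 = [22; 4,2,2,1,2,1,2,2,4,44, …], period ℓ=10 (even) → k=9
i=0: a=22 ⇒ p=22, q=1
i=1: a=4 ⇒ p=89, q=4
i=2: a=2 ⇒ p=200, q=9
…
i=8: a=2 ⇒ p=16514, q=743
i=9: a=4 ⇒ p=73035, q=3286
→ (73035, 3286).  Check: 73035²=5334111225, 494·3286²=5334111224, difference 1.
(73035+3286√494)^2 = 10668222449 + 479986020√494
(73035+3286√494)^3 = 1558307253052395 + 70111557938114√494

73035 3286
10668222449 479986020
1558307253052395 70111557938114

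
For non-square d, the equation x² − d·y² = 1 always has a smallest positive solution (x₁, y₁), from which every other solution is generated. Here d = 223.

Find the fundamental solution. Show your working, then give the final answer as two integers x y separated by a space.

√223 → a₀=14, period (1,13,1,28); ℓ=4 even so k=3
k=0  a_k=14  p_k/q_k = 14/1
…
k=2  a_k=13  p_k/q_k = 209/14
k=3  a_k=1  p_k/q_k = 224/15
→ (224, 15).  Check: 224²=50176, 223·15²=50175, difference 1.

224 15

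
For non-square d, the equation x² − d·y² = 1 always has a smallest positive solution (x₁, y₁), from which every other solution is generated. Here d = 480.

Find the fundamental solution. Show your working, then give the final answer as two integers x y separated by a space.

√480 → a₀=21, period (1,9,1,42); ℓ=4 even so k=3
i=0: a=21 ⇒ p=21, q=1
…
i=2: a=9 ⇒ p=219, q=10
i=3: a=1 ⇒ p=241, q=11
→ (241, 11).  Check: 241²=58081, 480·11²=58080, difference 1.

241 11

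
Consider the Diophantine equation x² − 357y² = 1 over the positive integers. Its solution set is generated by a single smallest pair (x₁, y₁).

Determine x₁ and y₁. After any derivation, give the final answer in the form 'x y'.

[18; 1,8,2,8,1,36] for √357; ℓ=6 ⇒ convergent index 5
k=0  a_k=18  p_k/q_k = 18/1
…
k=4  a_k=8  p_k/q_k = 3042/161
k=5  a_k=1  p_k/q_k = 3401/180
→ (3401, 180).  Check: 3401²=11566801, 357·180²=11566800, difference 1.

3401 180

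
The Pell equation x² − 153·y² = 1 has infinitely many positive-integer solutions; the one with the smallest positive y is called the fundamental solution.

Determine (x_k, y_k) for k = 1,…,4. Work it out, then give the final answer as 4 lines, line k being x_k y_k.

[12; 2,1,2,2,2,1,2,24] for √153; ℓ=8 ⇒ convergent index 7
k=0  a_k=12  p_k/q_k = 12/1
k=1  a_k=2  p_k/q_k = 25/2
k=2  a_k=1  p_k/q_k = 37/3
k=3  a_k=2  p_k/q_k = 99/8
k=4  a_k=2  p_k/q_k = 235/19
k=5  a_k=2  p_k/q_k = 569/46
k=6  a_k=1  p_k/q_k = 804/65
k=7  a_k=2  p_k/q_k = 2177/176
(x₁, y₁) = (2177, 176);  2177² − 153·176² = 1 ✓
(2177+176√153)^2 = 9478657 + 766304√153
(2177+176√153)^3 = 41270070401 + 3336487440√153
(2177+176√153)^4 = 179689877047297 + 14527065547456√153

2177 176
9478657 766304
41270070401 3336487440
179689877047297 14527065547456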